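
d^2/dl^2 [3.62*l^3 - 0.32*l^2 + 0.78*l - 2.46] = 21.72*l - 0.64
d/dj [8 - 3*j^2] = -6*j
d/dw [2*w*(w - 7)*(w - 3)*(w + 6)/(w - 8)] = 2*(3*w^4 - 40*w^3 + 57*w^2 + 624*w - 1008)/(w^2 - 16*w + 64)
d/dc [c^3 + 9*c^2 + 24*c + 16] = 3*c^2 + 18*c + 24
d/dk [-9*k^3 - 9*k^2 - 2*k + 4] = -27*k^2 - 18*k - 2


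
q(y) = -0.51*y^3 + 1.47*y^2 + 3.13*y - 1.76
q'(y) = -1.53*y^2 + 2.94*y + 3.13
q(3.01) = 7.07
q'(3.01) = -1.88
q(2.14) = 6.67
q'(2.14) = 2.41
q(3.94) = 2.20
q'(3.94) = -9.04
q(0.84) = 1.60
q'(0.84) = 4.52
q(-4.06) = 43.89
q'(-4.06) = -34.03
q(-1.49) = -1.47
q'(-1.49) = -4.65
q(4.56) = -5.28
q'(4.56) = -15.28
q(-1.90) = 1.10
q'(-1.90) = -7.98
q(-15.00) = 2003.29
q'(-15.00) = -385.22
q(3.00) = 7.09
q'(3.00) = -1.82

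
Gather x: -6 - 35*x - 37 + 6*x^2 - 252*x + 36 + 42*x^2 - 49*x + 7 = 48*x^2 - 336*x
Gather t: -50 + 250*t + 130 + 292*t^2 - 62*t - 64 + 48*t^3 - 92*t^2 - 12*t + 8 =48*t^3 + 200*t^2 + 176*t + 24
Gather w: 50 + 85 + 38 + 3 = 176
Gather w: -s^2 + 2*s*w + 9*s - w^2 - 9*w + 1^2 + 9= -s^2 + 9*s - w^2 + w*(2*s - 9) + 10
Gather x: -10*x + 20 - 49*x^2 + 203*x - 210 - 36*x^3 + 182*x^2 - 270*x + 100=-36*x^3 + 133*x^2 - 77*x - 90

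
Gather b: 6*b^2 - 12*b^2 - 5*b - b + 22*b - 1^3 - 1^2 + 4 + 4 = -6*b^2 + 16*b + 6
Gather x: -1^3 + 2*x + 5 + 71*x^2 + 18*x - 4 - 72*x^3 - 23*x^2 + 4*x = -72*x^3 + 48*x^2 + 24*x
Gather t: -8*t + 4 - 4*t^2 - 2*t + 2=-4*t^2 - 10*t + 6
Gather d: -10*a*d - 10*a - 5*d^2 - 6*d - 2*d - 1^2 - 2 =-10*a - 5*d^2 + d*(-10*a - 8) - 3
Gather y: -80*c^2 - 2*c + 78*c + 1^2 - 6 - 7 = -80*c^2 + 76*c - 12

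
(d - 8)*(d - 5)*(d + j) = d^3 + d^2*j - 13*d^2 - 13*d*j + 40*d + 40*j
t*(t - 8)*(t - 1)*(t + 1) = t^4 - 8*t^3 - t^2 + 8*t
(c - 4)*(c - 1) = c^2 - 5*c + 4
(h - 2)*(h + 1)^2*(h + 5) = h^4 + 5*h^3 - 3*h^2 - 17*h - 10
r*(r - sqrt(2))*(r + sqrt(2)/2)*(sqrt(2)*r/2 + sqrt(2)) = sqrt(2)*r^4/2 - r^3/2 + sqrt(2)*r^3 - r^2 - sqrt(2)*r^2/2 - sqrt(2)*r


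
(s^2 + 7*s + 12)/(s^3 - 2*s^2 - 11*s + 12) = (s + 4)/(s^2 - 5*s + 4)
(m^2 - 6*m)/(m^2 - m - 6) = m*(6 - m)/(-m^2 + m + 6)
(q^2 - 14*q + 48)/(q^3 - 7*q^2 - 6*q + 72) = (q - 8)/(q^2 - q - 12)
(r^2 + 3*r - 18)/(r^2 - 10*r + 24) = (r^2 + 3*r - 18)/(r^2 - 10*r + 24)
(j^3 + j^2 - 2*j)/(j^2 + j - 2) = j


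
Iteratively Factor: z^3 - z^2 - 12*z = (z + 3)*(z^2 - 4*z) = z*(z + 3)*(z - 4)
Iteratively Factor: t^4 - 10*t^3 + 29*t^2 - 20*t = (t)*(t^3 - 10*t^2 + 29*t - 20) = t*(t - 1)*(t^2 - 9*t + 20) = t*(t - 5)*(t - 1)*(t - 4)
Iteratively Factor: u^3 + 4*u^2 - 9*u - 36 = (u + 3)*(u^2 + u - 12) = (u - 3)*(u + 3)*(u + 4)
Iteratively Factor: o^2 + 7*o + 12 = (o + 3)*(o + 4)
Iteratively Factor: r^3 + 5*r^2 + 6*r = (r + 3)*(r^2 + 2*r) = (r + 2)*(r + 3)*(r)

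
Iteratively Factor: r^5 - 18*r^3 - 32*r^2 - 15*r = (r)*(r^4 - 18*r^2 - 32*r - 15) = r*(r + 3)*(r^3 - 3*r^2 - 9*r - 5) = r*(r - 5)*(r + 3)*(r^2 + 2*r + 1) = r*(r - 5)*(r + 1)*(r + 3)*(r + 1)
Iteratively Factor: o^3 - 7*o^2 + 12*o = (o - 4)*(o^2 - 3*o) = (o - 4)*(o - 3)*(o)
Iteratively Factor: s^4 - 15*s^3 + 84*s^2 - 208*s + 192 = (s - 3)*(s^3 - 12*s^2 + 48*s - 64) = (s - 4)*(s - 3)*(s^2 - 8*s + 16) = (s - 4)^2*(s - 3)*(s - 4)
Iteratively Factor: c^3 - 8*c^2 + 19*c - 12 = (c - 4)*(c^2 - 4*c + 3) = (c - 4)*(c - 3)*(c - 1)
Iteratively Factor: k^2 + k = (k)*(k + 1)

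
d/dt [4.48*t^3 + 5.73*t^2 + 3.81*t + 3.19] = 13.44*t^2 + 11.46*t + 3.81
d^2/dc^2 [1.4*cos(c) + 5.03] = -1.4*cos(c)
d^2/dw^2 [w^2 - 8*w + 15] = 2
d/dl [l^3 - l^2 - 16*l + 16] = 3*l^2 - 2*l - 16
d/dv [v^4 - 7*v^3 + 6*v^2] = v*(4*v^2 - 21*v + 12)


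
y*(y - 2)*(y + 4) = y^3 + 2*y^2 - 8*y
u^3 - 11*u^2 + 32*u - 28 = (u - 7)*(u - 2)^2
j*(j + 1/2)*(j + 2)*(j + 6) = j^4 + 17*j^3/2 + 16*j^2 + 6*j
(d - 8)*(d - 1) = d^2 - 9*d + 8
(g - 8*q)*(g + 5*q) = g^2 - 3*g*q - 40*q^2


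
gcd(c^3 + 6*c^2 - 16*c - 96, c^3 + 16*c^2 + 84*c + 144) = c^2 + 10*c + 24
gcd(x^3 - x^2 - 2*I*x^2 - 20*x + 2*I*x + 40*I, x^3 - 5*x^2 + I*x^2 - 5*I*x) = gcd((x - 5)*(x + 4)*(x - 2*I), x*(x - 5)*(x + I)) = x - 5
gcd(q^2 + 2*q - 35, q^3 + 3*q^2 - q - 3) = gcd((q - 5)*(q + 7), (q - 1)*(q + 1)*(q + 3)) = 1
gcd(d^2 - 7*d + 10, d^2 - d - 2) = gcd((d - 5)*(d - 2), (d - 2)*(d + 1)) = d - 2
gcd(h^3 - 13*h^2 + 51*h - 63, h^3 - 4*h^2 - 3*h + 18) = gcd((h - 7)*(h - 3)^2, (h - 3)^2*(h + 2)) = h^2 - 6*h + 9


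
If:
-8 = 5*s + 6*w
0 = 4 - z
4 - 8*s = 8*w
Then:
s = 11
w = -21/2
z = 4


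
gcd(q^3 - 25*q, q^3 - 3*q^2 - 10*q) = q^2 - 5*q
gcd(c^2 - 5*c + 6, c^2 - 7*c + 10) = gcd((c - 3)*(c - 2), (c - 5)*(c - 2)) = c - 2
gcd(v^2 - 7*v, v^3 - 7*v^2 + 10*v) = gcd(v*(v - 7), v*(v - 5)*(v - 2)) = v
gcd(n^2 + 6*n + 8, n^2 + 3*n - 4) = n + 4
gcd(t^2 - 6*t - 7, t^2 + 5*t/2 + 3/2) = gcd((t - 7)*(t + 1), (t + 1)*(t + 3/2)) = t + 1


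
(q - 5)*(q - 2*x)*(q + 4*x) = q^3 + 2*q^2*x - 5*q^2 - 8*q*x^2 - 10*q*x + 40*x^2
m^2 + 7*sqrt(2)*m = m*(m + 7*sqrt(2))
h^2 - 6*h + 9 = (h - 3)^2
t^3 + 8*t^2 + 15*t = t*(t + 3)*(t + 5)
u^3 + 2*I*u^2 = u^2*(u + 2*I)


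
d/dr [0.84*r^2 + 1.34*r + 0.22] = 1.68*r + 1.34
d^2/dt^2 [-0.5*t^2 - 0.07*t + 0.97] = -1.00000000000000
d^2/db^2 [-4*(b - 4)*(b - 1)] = -8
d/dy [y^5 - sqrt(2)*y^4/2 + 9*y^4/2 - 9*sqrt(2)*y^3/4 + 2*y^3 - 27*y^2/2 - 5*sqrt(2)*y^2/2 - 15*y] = 5*y^4 - 2*sqrt(2)*y^3 + 18*y^3 - 27*sqrt(2)*y^2/4 + 6*y^2 - 27*y - 5*sqrt(2)*y - 15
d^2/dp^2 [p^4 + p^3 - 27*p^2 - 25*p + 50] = 12*p^2 + 6*p - 54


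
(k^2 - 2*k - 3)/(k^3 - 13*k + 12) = (k + 1)/(k^2 + 3*k - 4)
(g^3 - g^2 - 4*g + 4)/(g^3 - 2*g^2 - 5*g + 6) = (g - 2)/(g - 3)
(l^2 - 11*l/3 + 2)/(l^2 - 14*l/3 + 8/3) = (l - 3)/(l - 4)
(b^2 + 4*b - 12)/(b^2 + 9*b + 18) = (b - 2)/(b + 3)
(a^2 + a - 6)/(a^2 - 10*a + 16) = (a + 3)/(a - 8)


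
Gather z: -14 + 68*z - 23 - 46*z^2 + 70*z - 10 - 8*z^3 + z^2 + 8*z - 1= -8*z^3 - 45*z^2 + 146*z - 48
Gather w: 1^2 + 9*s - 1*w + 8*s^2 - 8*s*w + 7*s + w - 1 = 8*s^2 - 8*s*w + 16*s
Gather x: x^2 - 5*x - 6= x^2 - 5*x - 6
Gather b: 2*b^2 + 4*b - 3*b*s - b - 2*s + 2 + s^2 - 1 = 2*b^2 + b*(3 - 3*s) + s^2 - 2*s + 1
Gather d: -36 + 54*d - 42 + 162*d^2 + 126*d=162*d^2 + 180*d - 78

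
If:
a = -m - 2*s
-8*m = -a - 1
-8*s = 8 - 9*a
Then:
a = 5/9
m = 7/36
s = -3/8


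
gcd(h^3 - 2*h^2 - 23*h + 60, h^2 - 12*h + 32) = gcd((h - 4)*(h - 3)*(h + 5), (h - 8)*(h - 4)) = h - 4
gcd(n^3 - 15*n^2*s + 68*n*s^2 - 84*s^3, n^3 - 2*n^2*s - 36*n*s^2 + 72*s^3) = n^2 - 8*n*s + 12*s^2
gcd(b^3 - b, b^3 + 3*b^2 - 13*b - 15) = b + 1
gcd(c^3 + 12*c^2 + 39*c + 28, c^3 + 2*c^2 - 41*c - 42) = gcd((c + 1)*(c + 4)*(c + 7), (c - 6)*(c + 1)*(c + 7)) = c^2 + 8*c + 7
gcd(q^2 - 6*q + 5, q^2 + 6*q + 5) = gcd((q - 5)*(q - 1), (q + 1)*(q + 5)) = 1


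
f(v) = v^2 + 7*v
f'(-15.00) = -23.00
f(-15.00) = 120.00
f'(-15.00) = -23.00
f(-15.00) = 120.00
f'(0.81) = 8.62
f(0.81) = 6.33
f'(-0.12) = 6.76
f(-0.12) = -0.83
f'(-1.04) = 4.92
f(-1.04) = -6.20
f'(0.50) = 8.00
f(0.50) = 3.75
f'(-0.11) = 6.78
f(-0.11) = -0.76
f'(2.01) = 11.02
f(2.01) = 18.11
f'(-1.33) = 4.34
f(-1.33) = -7.54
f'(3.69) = 14.38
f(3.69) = 39.45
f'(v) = 2*v + 7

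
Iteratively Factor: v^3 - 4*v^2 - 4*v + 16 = (v + 2)*(v^2 - 6*v + 8) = (v - 2)*(v + 2)*(v - 4)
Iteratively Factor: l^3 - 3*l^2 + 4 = (l + 1)*(l^2 - 4*l + 4) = (l - 2)*(l + 1)*(l - 2)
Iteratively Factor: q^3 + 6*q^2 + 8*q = (q + 2)*(q^2 + 4*q) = (q + 2)*(q + 4)*(q)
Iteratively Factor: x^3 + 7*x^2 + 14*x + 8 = (x + 4)*(x^2 + 3*x + 2) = (x + 2)*(x + 4)*(x + 1)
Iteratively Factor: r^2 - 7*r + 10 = (r - 2)*(r - 5)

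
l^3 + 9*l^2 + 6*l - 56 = (l - 2)*(l + 4)*(l + 7)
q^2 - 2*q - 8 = (q - 4)*(q + 2)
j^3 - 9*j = j*(j - 3)*(j + 3)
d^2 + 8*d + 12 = (d + 2)*(d + 6)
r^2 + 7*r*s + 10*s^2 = (r + 2*s)*(r + 5*s)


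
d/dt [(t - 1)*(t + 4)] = 2*t + 3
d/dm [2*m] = 2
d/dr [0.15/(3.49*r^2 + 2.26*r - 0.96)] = (-1.047*r - 0.339)/(3.49*r^2 + 2.26*r - 0.96)^2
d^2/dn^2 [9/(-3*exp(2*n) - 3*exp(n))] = 3*((exp(n) + 1)*(4*exp(n) + 1) - 2*(2*exp(n) + 1)^2)*exp(-n)/(exp(n) + 1)^3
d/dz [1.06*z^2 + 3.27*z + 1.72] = 2.12*z + 3.27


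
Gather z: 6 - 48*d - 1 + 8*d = 5 - 40*d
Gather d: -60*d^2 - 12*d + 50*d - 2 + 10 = -60*d^2 + 38*d + 8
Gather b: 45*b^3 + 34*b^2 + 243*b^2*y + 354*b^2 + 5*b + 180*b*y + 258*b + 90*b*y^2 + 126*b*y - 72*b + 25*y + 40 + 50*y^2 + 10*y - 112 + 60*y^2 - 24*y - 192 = 45*b^3 + b^2*(243*y + 388) + b*(90*y^2 + 306*y + 191) + 110*y^2 + 11*y - 264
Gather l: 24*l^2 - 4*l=24*l^2 - 4*l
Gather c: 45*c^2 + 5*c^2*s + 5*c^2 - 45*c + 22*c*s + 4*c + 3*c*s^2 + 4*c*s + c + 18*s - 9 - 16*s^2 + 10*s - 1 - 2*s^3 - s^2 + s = c^2*(5*s + 50) + c*(3*s^2 + 26*s - 40) - 2*s^3 - 17*s^2 + 29*s - 10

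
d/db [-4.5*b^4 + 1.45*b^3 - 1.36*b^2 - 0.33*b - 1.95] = -18.0*b^3 + 4.35*b^2 - 2.72*b - 0.33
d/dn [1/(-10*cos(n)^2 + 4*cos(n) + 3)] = 4*(1 - 5*cos(n))*sin(n)/(-10*cos(n)^2 + 4*cos(n) + 3)^2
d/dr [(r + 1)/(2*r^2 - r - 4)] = (2*r^2 - r - (r + 1)*(4*r - 1) - 4)/(-2*r^2 + r + 4)^2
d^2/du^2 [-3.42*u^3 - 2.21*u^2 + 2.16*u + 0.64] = -20.52*u - 4.42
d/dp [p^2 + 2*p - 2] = 2*p + 2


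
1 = 1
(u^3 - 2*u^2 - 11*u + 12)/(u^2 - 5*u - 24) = (u^2 - 5*u + 4)/(u - 8)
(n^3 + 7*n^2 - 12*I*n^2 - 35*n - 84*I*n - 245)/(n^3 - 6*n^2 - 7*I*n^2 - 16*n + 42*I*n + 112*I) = (n^2 + n*(7 - 5*I) - 35*I)/(n^2 - 6*n - 16)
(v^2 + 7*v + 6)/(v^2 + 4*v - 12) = (v + 1)/(v - 2)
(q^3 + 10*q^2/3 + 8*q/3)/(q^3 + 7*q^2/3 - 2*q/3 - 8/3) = q/(q - 1)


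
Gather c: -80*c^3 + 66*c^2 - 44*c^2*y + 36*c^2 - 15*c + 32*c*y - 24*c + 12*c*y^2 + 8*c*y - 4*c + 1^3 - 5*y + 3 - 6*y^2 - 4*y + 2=-80*c^3 + c^2*(102 - 44*y) + c*(12*y^2 + 40*y - 43) - 6*y^2 - 9*y + 6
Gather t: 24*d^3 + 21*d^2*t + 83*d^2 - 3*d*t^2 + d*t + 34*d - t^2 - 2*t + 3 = 24*d^3 + 83*d^2 + 34*d + t^2*(-3*d - 1) + t*(21*d^2 + d - 2) + 3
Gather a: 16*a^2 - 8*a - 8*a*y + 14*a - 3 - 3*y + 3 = 16*a^2 + a*(6 - 8*y) - 3*y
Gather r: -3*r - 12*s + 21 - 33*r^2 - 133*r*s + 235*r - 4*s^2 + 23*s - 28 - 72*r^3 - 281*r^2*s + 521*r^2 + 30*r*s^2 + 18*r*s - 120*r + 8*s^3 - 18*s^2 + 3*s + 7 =-72*r^3 + r^2*(488 - 281*s) + r*(30*s^2 - 115*s + 112) + 8*s^3 - 22*s^2 + 14*s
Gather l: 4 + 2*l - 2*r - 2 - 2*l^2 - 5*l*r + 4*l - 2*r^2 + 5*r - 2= -2*l^2 + l*(6 - 5*r) - 2*r^2 + 3*r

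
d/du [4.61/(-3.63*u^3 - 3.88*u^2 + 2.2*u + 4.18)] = (50.2029*u^2 + 35.7736*u - 10.142)/(3.63*u^3 + 3.88*u^2 - 2.2*u - 4.18)^2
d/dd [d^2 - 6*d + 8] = 2*d - 6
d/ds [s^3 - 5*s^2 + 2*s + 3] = 3*s^2 - 10*s + 2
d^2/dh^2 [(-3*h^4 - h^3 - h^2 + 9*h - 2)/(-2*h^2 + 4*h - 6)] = (3*h^6 - 18*h^5 + 63*h^4 - 150*h^3 + 141*h^2 + 96*h - 43)/(h^6 - 6*h^5 + 21*h^4 - 44*h^3 + 63*h^2 - 54*h + 27)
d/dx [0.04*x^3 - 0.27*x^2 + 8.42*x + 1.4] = 0.12*x^2 - 0.54*x + 8.42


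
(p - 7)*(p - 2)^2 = p^3 - 11*p^2 + 32*p - 28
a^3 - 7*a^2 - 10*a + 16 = (a - 8)*(a - 1)*(a + 2)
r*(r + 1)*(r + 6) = r^3 + 7*r^2 + 6*r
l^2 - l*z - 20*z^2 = (l - 5*z)*(l + 4*z)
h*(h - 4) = h^2 - 4*h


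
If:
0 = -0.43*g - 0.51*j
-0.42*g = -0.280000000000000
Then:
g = 0.67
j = -0.56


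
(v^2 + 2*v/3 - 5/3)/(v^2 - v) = (v + 5/3)/v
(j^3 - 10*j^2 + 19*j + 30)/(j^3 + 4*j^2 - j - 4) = (j^2 - 11*j + 30)/(j^2 + 3*j - 4)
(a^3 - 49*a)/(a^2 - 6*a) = (a^2 - 49)/(a - 6)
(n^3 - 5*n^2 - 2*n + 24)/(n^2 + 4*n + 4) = (n^2 - 7*n + 12)/(n + 2)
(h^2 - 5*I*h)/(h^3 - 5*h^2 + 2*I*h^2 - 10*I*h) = (h - 5*I)/(h^2 + h*(-5 + 2*I) - 10*I)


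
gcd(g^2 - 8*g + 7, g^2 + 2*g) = 1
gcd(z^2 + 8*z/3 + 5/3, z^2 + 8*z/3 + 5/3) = z^2 + 8*z/3 + 5/3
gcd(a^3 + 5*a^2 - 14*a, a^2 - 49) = a + 7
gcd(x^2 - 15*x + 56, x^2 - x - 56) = x - 8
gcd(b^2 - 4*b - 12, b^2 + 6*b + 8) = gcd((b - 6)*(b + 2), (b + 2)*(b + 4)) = b + 2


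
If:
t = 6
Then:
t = 6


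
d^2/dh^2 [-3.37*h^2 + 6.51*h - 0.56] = -6.74000000000000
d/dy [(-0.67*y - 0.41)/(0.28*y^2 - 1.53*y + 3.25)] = (0.1876*y^2 + 0.2296*y - 2.8048)/(0.0784*y^4 - 0.8568*y^3 + 4.1609*y^2 - 9.945*y + 10.5625)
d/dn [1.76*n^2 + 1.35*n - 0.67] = 3.52*n + 1.35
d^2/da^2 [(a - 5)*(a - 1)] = 2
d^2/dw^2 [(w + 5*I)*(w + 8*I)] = 2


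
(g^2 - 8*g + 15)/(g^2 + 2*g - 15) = (g - 5)/(g + 5)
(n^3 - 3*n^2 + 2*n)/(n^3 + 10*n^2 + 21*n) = (n^2 - 3*n + 2)/(n^2 + 10*n + 21)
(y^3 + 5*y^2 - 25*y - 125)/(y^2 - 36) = (y^3 + 5*y^2 - 25*y - 125)/(y^2 - 36)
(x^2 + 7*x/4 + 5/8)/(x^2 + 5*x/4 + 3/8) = (4*x + 5)/(4*x + 3)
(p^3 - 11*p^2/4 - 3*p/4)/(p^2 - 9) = p*(4*p + 1)/(4*(p + 3))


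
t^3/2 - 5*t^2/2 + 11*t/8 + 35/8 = (t/2 + 1/2)*(t - 7/2)*(t - 5/2)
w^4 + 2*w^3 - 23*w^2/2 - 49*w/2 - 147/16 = (w - 7/2)*(w + 1/2)*(w + 3/2)*(w + 7/2)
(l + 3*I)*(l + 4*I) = l^2 + 7*I*l - 12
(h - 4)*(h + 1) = h^2 - 3*h - 4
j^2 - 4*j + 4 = (j - 2)^2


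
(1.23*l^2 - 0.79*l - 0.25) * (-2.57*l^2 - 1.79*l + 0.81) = -3.1611*l^4 - 0.1714*l^3 + 3.0529*l^2 - 0.1924*l - 0.2025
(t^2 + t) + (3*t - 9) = t^2 + 4*t - 9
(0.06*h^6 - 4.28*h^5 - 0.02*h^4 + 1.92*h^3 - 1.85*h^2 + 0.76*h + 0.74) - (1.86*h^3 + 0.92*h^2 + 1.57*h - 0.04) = 0.06*h^6 - 4.28*h^5 - 0.02*h^4 + 0.0599999999999998*h^3 - 2.77*h^2 - 0.81*h + 0.78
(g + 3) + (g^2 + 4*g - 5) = g^2 + 5*g - 2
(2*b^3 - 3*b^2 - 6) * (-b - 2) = -2*b^4 - b^3 + 6*b^2 + 6*b + 12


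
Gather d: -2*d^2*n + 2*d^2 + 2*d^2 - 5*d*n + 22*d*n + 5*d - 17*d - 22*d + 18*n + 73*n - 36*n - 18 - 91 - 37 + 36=d^2*(4 - 2*n) + d*(17*n - 34) + 55*n - 110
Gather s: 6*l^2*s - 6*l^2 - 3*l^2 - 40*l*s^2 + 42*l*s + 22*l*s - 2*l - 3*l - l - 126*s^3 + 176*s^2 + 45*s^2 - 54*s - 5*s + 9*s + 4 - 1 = -9*l^2 - 6*l - 126*s^3 + s^2*(221 - 40*l) + s*(6*l^2 + 64*l - 50) + 3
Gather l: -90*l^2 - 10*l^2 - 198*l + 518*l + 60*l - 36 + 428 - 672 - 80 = -100*l^2 + 380*l - 360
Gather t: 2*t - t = t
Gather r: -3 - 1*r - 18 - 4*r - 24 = -5*r - 45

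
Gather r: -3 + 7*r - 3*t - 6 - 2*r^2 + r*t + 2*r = -2*r^2 + r*(t + 9) - 3*t - 9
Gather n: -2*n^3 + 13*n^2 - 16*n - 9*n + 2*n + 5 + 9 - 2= -2*n^3 + 13*n^2 - 23*n + 12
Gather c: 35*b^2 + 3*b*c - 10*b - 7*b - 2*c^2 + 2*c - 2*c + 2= 35*b^2 + 3*b*c - 17*b - 2*c^2 + 2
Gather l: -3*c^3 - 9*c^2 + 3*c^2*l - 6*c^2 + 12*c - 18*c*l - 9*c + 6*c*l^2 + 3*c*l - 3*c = -3*c^3 - 15*c^2 + 6*c*l^2 + l*(3*c^2 - 15*c)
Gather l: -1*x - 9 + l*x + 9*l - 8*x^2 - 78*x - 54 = l*(x + 9) - 8*x^2 - 79*x - 63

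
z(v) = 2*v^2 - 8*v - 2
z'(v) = 4*v - 8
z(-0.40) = 1.52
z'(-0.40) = -9.60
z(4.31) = 0.67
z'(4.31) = 9.24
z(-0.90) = 6.82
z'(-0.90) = -11.60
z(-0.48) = 2.30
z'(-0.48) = -9.92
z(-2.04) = 22.64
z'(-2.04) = -16.16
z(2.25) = -9.88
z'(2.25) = 1.00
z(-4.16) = 65.89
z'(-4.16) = -24.64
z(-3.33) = 46.82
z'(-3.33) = -21.32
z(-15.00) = 568.00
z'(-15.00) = -68.00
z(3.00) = -8.00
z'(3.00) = 4.00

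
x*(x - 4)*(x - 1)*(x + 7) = x^4 + 2*x^3 - 31*x^2 + 28*x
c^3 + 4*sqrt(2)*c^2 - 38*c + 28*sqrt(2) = (c - 2*sqrt(2))*(c - sqrt(2))*(c + 7*sqrt(2))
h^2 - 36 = (h - 6)*(h + 6)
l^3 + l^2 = l^2*(l + 1)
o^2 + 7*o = o*(o + 7)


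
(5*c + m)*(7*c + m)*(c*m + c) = 35*c^3*m + 35*c^3 + 12*c^2*m^2 + 12*c^2*m + c*m^3 + c*m^2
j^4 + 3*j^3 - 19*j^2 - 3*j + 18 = (j - 3)*(j - 1)*(j + 1)*(j + 6)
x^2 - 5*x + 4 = (x - 4)*(x - 1)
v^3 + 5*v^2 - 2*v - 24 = (v - 2)*(v + 3)*(v + 4)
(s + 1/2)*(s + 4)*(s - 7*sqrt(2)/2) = s^3 - 7*sqrt(2)*s^2/2 + 9*s^2/2 - 63*sqrt(2)*s/4 + 2*s - 7*sqrt(2)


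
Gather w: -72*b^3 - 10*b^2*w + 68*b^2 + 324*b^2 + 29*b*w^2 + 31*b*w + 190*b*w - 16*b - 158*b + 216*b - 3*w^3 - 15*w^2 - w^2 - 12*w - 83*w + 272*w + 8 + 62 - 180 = -72*b^3 + 392*b^2 + 42*b - 3*w^3 + w^2*(29*b - 16) + w*(-10*b^2 + 221*b + 177) - 110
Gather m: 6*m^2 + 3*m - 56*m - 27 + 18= 6*m^2 - 53*m - 9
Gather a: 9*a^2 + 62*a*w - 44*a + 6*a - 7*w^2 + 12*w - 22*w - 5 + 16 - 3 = 9*a^2 + a*(62*w - 38) - 7*w^2 - 10*w + 8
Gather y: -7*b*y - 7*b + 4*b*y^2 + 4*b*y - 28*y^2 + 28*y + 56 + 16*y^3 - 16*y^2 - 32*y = -7*b + 16*y^3 + y^2*(4*b - 44) + y*(-3*b - 4) + 56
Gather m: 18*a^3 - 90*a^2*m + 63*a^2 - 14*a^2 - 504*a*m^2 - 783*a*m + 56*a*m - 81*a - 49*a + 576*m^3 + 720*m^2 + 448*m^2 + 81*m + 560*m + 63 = 18*a^3 + 49*a^2 - 130*a + 576*m^3 + m^2*(1168 - 504*a) + m*(-90*a^2 - 727*a + 641) + 63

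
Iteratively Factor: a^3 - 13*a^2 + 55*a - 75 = (a - 5)*(a^2 - 8*a + 15) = (a - 5)*(a - 3)*(a - 5)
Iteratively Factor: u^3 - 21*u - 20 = (u - 5)*(u^2 + 5*u + 4) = (u - 5)*(u + 4)*(u + 1)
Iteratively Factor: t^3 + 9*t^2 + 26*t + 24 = (t + 4)*(t^2 + 5*t + 6) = (t + 3)*(t + 4)*(t + 2)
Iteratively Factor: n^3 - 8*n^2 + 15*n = (n - 5)*(n^2 - 3*n) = n*(n - 5)*(n - 3)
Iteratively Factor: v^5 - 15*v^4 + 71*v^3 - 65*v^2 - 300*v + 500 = (v + 2)*(v^4 - 17*v^3 + 105*v^2 - 275*v + 250) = (v - 5)*(v + 2)*(v^3 - 12*v^2 + 45*v - 50) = (v - 5)*(v - 2)*(v + 2)*(v^2 - 10*v + 25) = (v - 5)^2*(v - 2)*(v + 2)*(v - 5)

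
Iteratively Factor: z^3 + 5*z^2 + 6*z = (z)*(z^2 + 5*z + 6) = z*(z + 2)*(z + 3)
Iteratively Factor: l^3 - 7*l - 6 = (l - 3)*(l^2 + 3*l + 2) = (l - 3)*(l + 1)*(l + 2)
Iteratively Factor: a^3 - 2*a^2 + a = (a - 1)*(a^2 - a) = (a - 1)^2*(a)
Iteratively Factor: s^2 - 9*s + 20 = (s - 5)*(s - 4)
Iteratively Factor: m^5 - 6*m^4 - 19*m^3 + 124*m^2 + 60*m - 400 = (m + 2)*(m^4 - 8*m^3 - 3*m^2 + 130*m - 200) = (m + 2)*(m + 4)*(m^3 - 12*m^2 + 45*m - 50) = (m - 5)*(m + 2)*(m + 4)*(m^2 - 7*m + 10) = (m - 5)*(m - 2)*(m + 2)*(m + 4)*(m - 5)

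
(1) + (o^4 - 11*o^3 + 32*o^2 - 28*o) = o^4 - 11*o^3 + 32*o^2 - 28*o + 1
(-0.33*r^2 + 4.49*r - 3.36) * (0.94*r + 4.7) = -0.3102*r^3 + 2.6696*r^2 + 17.9446*r - 15.792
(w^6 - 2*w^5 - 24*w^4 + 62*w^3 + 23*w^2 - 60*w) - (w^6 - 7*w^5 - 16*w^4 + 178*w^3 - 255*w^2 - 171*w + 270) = 5*w^5 - 8*w^4 - 116*w^3 + 278*w^2 + 111*w - 270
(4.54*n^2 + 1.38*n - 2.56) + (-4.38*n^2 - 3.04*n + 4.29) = 0.16*n^2 - 1.66*n + 1.73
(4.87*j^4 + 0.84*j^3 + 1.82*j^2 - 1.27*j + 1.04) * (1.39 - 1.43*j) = -6.9641*j^5 + 5.5681*j^4 - 1.435*j^3 + 4.3459*j^2 - 3.2525*j + 1.4456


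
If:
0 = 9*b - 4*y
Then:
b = 4*y/9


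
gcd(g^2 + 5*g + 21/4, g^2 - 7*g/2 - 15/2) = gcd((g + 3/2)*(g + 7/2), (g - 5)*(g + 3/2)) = g + 3/2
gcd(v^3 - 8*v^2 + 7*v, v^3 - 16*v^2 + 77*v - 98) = v - 7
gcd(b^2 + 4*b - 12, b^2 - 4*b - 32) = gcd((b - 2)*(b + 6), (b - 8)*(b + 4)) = 1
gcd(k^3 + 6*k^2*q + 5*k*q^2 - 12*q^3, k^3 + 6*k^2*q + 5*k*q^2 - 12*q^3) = -k^3 - 6*k^2*q - 5*k*q^2 + 12*q^3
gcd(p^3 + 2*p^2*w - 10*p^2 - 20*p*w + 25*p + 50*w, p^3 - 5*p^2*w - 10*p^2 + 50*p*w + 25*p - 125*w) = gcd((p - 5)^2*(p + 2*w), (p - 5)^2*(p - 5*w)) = p^2 - 10*p + 25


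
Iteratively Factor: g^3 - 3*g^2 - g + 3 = (g - 1)*(g^2 - 2*g - 3) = (g - 3)*(g - 1)*(g + 1)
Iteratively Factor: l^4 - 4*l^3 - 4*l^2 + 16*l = (l)*(l^3 - 4*l^2 - 4*l + 16) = l*(l - 2)*(l^2 - 2*l - 8) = l*(l - 4)*(l - 2)*(l + 2)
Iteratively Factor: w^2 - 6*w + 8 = (w - 4)*(w - 2)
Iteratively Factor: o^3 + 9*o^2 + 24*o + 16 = (o + 1)*(o^2 + 8*o + 16) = (o + 1)*(o + 4)*(o + 4)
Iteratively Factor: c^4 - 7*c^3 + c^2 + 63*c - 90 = (c + 3)*(c^3 - 10*c^2 + 31*c - 30) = (c - 5)*(c + 3)*(c^2 - 5*c + 6) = (c - 5)*(c - 3)*(c + 3)*(c - 2)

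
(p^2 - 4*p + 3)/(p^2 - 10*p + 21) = (p - 1)/(p - 7)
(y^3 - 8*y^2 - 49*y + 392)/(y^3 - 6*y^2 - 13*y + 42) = (y^2 - y - 56)/(y^2 + y - 6)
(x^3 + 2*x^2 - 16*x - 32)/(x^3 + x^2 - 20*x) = (x^2 + 6*x + 8)/(x*(x + 5))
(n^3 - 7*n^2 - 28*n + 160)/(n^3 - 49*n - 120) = (n - 4)/(n + 3)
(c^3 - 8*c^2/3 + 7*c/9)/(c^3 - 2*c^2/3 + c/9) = (3*c - 7)/(3*c - 1)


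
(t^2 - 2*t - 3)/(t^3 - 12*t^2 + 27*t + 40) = (t - 3)/(t^2 - 13*t + 40)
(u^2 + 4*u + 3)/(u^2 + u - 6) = (u + 1)/(u - 2)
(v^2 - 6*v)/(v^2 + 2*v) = (v - 6)/(v + 2)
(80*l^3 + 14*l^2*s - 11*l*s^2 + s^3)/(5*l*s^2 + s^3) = (80*l^3 + 14*l^2*s - 11*l*s^2 + s^3)/(s^2*(5*l + s))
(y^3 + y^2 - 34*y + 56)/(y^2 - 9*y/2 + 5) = 2*(y^2 + 3*y - 28)/(2*y - 5)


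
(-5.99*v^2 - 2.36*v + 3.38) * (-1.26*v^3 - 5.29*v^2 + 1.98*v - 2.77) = 7.5474*v^5 + 34.6607*v^4 - 3.6346*v^3 - 5.9607*v^2 + 13.2296*v - 9.3626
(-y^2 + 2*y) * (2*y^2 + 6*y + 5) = -2*y^4 - 2*y^3 + 7*y^2 + 10*y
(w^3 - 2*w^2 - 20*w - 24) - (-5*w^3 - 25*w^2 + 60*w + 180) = 6*w^3 + 23*w^2 - 80*w - 204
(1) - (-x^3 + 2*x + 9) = x^3 - 2*x - 8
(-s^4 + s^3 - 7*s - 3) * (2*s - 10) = -2*s^5 + 12*s^4 - 10*s^3 - 14*s^2 + 64*s + 30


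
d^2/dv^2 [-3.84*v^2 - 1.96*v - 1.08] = -7.68000000000000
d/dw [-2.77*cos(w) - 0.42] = 2.77*sin(w)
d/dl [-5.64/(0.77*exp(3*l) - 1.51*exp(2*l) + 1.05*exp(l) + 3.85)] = (13.0284*exp(2*l) - 17.0328*exp(l) + 5.922)*exp(l)/(0.77*exp(3*l) - 1.51*exp(2*l) + 1.05*exp(l) + 3.85)^2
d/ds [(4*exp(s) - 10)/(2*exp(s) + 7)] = 48*exp(s)/(2*exp(s) + 7)^2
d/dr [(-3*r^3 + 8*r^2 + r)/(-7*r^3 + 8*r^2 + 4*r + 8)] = 2*(16*r^4 - 5*r^3 - 24*r^2 + 64*r + 4)/(49*r^6 - 112*r^5 + 8*r^4 - 48*r^3 + 144*r^2 + 64*r + 64)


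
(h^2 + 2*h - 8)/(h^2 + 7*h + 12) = (h - 2)/(h + 3)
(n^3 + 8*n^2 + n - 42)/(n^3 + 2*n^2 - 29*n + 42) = (n + 3)/(n - 3)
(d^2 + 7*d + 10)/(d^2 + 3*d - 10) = (d + 2)/(d - 2)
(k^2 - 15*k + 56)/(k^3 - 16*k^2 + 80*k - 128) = (k - 7)/(k^2 - 8*k + 16)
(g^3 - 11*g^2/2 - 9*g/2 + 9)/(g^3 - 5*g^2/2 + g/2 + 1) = (2*g^2 - 9*g - 18)/(2*g^2 - 3*g - 2)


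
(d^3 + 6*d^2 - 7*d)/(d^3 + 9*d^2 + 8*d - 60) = d*(d^2 + 6*d - 7)/(d^3 + 9*d^2 + 8*d - 60)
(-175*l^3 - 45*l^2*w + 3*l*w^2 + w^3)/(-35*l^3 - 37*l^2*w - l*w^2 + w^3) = (5*l + w)/(l + w)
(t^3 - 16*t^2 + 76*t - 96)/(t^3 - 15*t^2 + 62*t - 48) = (t - 2)/(t - 1)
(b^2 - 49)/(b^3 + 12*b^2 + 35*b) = (b - 7)/(b*(b + 5))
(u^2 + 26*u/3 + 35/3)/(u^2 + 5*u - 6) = (3*u^2 + 26*u + 35)/(3*(u^2 + 5*u - 6))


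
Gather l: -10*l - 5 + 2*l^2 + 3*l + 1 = 2*l^2 - 7*l - 4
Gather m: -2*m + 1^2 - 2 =-2*m - 1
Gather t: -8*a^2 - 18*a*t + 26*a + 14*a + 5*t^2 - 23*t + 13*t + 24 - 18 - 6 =-8*a^2 + 40*a + 5*t^2 + t*(-18*a - 10)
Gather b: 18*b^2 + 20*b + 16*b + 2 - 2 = 18*b^2 + 36*b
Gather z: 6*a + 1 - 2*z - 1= 6*a - 2*z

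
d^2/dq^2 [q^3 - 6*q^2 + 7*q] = 6*q - 12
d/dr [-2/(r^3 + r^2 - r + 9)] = 2*(3*r^2 + 2*r - 1)/(r^3 + r^2 - r + 9)^2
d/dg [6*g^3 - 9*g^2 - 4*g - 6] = 18*g^2 - 18*g - 4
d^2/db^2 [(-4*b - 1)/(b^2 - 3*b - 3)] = 2*((2*b - 3)^2*(4*b + 1) + (12*b - 11)*(-b^2 + 3*b + 3))/(-b^2 + 3*b + 3)^3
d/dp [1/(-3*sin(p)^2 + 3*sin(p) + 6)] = (2*sin(p) - 1)*cos(p)/(3*(sin(p) + cos(p)^2 + 1)^2)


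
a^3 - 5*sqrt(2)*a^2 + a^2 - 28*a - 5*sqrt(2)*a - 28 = (a + 1)*(a - 7*sqrt(2))*(a + 2*sqrt(2))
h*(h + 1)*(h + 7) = h^3 + 8*h^2 + 7*h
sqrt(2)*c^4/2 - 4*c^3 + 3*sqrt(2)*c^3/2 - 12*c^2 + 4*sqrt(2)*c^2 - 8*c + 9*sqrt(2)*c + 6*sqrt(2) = (c + 1)*(c - 3*sqrt(2))*(c - sqrt(2))*(sqrt(2)*c/2 + sqrt(2))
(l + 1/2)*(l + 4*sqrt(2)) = l^2 + l/2 + 4*sqrt(2)*l + 2*sqrt(2)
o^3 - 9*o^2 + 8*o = o*(o - 8)*(o - 1)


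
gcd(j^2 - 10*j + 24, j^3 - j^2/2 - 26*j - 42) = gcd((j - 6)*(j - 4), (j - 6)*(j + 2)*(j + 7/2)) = j - 6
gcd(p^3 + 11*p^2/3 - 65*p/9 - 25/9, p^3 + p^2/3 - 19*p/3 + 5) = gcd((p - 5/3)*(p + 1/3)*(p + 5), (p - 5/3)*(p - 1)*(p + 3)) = p - 5/3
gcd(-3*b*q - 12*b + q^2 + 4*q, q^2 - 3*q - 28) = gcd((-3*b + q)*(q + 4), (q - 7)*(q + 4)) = q + 4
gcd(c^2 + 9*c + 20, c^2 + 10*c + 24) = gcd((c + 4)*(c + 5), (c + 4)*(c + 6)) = c + 4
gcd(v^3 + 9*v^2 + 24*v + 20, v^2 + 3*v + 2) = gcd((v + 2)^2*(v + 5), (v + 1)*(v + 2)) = v + 2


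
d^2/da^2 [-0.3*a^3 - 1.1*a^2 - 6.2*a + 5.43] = -1.8*a - 2.2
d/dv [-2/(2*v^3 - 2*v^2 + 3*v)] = 2*(6*v^2 - 4*v + 3)/(v^2*(2*v^2 - 2*v + 3)^2)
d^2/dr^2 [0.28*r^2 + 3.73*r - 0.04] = 0.560000000000000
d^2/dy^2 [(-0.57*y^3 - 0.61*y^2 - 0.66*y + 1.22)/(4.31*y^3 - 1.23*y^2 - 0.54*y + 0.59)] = (-2.8421709430404e-14*y^7 - 28.706324*y^6 - 81.521064*y^5 + 301.822404*y^4 - 87.183604*y^3 + 12.611178*y^2 - 17.816358*y + 1.636978)/(80.062991*y^9 - 68.545809*y^8 - 10.531485*y^7 + 48.195042*y^6 - 17.447112*y^5 - 6.637167*y^4 + 6.694737*y^3 - 0.768357*y^2 - 0.563922*y + 0.205379)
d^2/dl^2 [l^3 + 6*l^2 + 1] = 6*l + 12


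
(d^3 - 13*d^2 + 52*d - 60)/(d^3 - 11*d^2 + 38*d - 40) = (d - 6)/(d - 4)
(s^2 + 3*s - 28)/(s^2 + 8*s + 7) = (s - 4)/(s + 1)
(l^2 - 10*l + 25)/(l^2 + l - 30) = (l - 5)/(l + 6)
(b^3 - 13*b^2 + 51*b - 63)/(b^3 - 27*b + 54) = (b - 7)/(b + 6)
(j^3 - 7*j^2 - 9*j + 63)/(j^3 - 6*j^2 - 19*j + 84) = (j + 3)/(j + 4)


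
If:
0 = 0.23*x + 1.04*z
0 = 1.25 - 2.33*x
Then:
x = 0.54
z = -0.12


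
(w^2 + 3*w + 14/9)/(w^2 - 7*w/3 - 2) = (w + 7/3)/(w - 3)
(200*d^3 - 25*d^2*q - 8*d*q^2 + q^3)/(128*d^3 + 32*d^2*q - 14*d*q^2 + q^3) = (-25*d^2 + q^2)/(-16*d^2 - 6*d*q + q^2)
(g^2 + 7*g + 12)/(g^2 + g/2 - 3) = 2*(g^2 + 7*g + 12)/(2*g^2 + g - 6)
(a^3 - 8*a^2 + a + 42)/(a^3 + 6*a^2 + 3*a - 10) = (a^2 - 10*a + 21)/(a^2 + 4*a - 5)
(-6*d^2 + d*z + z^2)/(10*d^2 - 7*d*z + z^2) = (3*d + z)/(-5*d + z)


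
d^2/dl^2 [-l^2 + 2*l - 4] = -2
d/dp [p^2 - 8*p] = 2*p - 8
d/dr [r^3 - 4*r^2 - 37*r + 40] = 3*r^2 - 8*r - 37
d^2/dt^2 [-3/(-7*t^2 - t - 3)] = 6*(-49*t^2 - 7*t + (14*t + 1)^2 - 21)/(7*t^2 + t + 3)^3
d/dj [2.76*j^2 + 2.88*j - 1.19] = 5.52*j + 2.88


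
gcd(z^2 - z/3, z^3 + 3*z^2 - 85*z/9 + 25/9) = z - 1/3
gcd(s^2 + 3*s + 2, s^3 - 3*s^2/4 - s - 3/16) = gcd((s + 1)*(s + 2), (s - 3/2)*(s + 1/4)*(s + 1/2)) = 1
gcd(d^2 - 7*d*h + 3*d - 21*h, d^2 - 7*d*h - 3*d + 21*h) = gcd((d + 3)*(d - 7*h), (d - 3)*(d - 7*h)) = d - 7*h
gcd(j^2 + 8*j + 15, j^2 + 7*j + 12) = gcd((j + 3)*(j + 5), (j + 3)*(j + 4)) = j + 3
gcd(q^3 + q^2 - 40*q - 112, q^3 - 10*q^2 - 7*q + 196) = q^2 - 3*q - 28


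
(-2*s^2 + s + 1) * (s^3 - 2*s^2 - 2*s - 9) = -2*s^5 + 5*s^4 + 3*s^3 + 14*s^2 - 11*s - 9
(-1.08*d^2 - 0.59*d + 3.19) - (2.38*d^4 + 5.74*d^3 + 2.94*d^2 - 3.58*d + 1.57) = -2.38*d^4 - 5.74*d^3 - 4.02*d^2 + 2.99*d + 1.62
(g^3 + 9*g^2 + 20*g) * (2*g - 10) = 2*g^4 + 8*g^3 - 50*g^2 - 200*g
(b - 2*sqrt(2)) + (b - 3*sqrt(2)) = 2*b - 5*sqrt(2)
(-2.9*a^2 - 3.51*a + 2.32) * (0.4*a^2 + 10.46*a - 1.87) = -1.16*a^4 - 31.738*a^3 - 30.3636*a^2 + 30.8309*a - 4.3384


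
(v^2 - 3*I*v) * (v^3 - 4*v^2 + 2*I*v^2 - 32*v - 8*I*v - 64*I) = v^5 - 4*v^4 - I*v^4 - 26*v^3 + 4*I*v^3 - 24*v^2 + 32*I*v^2 - 192*v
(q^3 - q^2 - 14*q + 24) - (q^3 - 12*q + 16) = -q^2 - 2*q + 8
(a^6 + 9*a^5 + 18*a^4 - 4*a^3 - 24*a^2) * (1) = a^6 + 9*a^5 + 18*a^4 - 4*a^3 - 24*a^2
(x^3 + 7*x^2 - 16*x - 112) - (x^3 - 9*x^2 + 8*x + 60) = 16*x^2 - 24*x - 172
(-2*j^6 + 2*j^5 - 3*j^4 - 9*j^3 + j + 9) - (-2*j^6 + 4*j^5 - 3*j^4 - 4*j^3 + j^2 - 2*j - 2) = -2*j^5 - 5*j^3 - j^2 + 3*j + 11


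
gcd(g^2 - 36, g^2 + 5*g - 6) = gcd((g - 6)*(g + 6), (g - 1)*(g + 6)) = g + 6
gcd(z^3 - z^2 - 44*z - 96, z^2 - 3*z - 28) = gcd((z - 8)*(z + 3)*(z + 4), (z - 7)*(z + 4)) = z + 4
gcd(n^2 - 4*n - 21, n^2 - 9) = n + 3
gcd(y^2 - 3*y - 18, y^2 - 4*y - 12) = y - 6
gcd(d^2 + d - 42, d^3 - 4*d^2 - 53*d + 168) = d + 7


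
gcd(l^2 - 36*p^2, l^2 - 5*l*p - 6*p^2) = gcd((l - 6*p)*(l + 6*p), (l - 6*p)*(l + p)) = -l + 6*p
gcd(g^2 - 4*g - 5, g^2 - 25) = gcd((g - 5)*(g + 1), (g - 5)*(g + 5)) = g - 5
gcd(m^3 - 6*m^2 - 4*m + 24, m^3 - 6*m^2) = m - 6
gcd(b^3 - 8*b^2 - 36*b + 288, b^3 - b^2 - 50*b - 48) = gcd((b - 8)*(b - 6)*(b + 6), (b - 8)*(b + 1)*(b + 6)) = b^2 - 2*b - 48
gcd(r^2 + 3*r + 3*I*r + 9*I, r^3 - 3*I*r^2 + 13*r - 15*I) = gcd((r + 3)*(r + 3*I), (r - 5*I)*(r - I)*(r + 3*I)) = r + 3*I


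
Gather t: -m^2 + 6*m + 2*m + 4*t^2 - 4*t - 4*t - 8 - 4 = -m^2 + 8*m + 4*t^2 - 8*t - 12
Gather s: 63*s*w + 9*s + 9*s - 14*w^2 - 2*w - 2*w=s*(63*w + 18) - 14*w^2 - 4*w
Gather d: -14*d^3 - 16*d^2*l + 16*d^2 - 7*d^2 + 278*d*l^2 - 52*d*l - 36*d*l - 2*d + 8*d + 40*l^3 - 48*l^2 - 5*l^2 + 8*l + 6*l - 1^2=-14*d^3 + d^2*(9 - 16*l) + d*(278*l^2 - 88*l + 6) + 40*l^3 - 53*l^2 + 14*l - 1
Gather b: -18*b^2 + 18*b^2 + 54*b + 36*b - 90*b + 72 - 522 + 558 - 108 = 0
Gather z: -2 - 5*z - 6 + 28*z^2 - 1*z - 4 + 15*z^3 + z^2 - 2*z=15*z^3 + 29*z^2 - 8*z - 12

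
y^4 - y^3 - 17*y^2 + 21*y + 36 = (y - 3)^2*(y + 1)*(y + 4)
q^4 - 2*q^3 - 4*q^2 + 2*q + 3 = (q - 3)*(q - 1)*(q + 1)^2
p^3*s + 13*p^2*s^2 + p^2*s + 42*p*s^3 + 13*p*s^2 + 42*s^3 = (p + 6*s)*(p + 7*s)*(p*s + s)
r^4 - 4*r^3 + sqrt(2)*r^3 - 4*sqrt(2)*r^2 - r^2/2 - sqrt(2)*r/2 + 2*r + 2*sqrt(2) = (r - 4)*(r - sqrt(2)/2)*(r + sqrt(2)/2)*(r + sqrt(2))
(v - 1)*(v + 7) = v^2 + 6*v - 7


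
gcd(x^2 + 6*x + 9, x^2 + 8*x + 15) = x + 3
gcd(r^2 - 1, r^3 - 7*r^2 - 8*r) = r + 1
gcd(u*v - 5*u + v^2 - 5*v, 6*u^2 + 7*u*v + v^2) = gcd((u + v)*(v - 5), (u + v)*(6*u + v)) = u + v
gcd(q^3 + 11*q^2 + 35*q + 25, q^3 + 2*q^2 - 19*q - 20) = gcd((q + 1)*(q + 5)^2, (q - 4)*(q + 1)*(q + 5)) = q^2 + 6*q + 5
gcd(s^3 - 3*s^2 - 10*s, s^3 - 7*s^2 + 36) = s + 2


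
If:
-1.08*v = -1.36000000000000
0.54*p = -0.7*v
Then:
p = -1.63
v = 1.26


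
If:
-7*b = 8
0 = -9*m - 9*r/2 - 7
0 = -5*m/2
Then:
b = -8/7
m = 0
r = -14/9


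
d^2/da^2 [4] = 0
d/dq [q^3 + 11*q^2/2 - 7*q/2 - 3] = 3*q^2 + 11*q - 7/2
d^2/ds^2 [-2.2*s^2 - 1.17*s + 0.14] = -4.40000000000000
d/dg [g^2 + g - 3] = 2*g + 1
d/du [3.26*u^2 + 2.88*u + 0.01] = 6.52*u + 2.88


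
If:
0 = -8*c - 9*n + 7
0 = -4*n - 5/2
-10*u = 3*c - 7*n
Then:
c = 101/64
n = -5/8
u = -583/640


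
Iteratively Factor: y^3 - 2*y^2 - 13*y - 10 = (y + 1)*(y^2 - 3*y - 10) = (y + 1)*(y + 2)*(y - 5)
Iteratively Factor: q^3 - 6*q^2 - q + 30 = (q - 3)*(q^2 - 3*q - 10) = (q - 3)*(q + 2)*(q - 5)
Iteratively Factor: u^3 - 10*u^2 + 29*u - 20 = (u - 1)*(u^2 - 9*u + 20) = (u - 4)*(u - 1)*(u - 5)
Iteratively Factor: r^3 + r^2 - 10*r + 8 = (r - 1)*(r^2 + 2*r - 8) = (r - 1)*(r + 4)*(r - 2)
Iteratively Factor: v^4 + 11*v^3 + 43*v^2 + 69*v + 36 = (v + 3)*(v^3 + 8*v^2 + 19*v + 12) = (v + 3)^2*(v^2 + 5*v + 4) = (v + 1)*(v + 3)^2*(v + 4)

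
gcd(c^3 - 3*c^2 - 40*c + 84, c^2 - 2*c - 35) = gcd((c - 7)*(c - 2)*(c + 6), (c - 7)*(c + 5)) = c - 7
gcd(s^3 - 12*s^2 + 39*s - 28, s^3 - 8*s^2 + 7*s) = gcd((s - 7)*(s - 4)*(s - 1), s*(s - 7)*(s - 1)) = s^2 - 8*s + 7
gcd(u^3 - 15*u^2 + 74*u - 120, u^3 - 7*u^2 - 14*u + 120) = u^2 - 11*u + 30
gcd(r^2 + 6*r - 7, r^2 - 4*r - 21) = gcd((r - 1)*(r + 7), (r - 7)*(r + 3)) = 1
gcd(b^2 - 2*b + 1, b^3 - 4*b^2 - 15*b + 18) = b - 1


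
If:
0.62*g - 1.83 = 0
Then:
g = 2.95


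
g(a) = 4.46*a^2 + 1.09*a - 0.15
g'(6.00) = 54.61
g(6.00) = 166.95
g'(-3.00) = -25.67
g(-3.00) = 36.72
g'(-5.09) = -44.31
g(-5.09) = 109.85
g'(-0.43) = -2.75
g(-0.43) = 0.21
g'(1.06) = 10.55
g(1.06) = 6.02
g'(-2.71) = -23.08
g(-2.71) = 29.65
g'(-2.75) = -23.44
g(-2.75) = 30.58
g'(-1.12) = -8.90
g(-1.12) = 4.22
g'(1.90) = 18.04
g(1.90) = 18.02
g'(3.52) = 32.49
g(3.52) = 58.95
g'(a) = 8.92*a + 1.09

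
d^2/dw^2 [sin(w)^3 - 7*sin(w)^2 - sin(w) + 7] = sin(w)/4 + 9*sin(3*w)/4 - 14*cos(2*w)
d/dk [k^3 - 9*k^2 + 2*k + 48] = 3*k^2 - 18*k + 2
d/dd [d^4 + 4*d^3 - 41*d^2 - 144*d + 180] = 4*d^3 + 12*d^2 - 82*d - 144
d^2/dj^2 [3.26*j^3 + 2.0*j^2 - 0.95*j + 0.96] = 19.56*j + 4.0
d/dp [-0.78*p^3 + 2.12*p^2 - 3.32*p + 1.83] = -2.34*p^2 + 4.24*p - 3.32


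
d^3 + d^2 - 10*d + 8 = (d - 2)*(d - 1)*(d + 4)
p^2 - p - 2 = (p - 2)*(p + 1)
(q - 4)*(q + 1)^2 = q^3 - 2*q^2 - 7*q - 4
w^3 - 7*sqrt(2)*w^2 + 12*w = w*(w - 6*sqrt(2))*(w - sqrt(2))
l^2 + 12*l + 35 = (l + 5)*(l + 7)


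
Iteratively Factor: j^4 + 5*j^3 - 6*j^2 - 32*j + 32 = (j + 4)*(j^3 + j^2 - 10*j + 8) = (j + 4)^2*(j^2 - 3*j + 2) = (j - 1)*(j + 4)^2*(j - 2)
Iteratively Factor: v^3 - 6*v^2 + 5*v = (v - 1)*(v^2 - 5*v) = v*(v - 1)*(v - 5)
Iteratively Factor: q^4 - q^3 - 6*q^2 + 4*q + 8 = (q + 1)*(q^3 - 2*q^2 - 4*q + 8) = (q + 1)*(q + 2)*(q^2 - 4*q + 4) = (q - 2)*(q + 1)*(q + 2)*(q - 2)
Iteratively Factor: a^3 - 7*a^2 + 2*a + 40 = (a - 4)*(a^2 - 3*a - 10) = (a - 5)*(a - 4)*(a + 2)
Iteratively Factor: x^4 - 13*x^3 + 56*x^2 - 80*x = (x - 5)*(x^3 - 8*x^2 + 16*x) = (x - 5)*(x - 4)*(x^2 - 4*x) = x*(x - 5)*(x - 4)*(x - 4)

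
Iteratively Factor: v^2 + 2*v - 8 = (v - 2)*(v + 4)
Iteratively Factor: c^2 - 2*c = (c)*(c - 2)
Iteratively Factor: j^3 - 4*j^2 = (j)*(j^2 - 4*j) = j*(j - 4)*(j)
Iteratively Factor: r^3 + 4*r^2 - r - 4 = (r - 1)*(r^2 + 5*r + 4) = (r - 1)*(r + 4)*(r + 1)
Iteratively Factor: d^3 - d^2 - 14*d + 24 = (d - 2)*(d^2 + d - 12) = (d - 3)*(d - 2)*(d + 4)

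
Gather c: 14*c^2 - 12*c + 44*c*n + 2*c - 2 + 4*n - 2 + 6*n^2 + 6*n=14*c^2 + c*(44*n - 10) + 6*n^2 + 10*n - 4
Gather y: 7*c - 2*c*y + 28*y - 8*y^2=7*c - 8*y^2 + y*(28 - 2*c)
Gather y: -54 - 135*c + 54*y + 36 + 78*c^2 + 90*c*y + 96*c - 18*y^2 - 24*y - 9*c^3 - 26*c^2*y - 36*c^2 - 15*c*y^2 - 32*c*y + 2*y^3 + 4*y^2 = -9*c^3 + 42*c^2 - 39*c + 2*y^3 + y^2*(-15*c - 14) + y*(-26*c^2 + 58*c + 30) - 18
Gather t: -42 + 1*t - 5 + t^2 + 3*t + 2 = t^2 + 4*t - 45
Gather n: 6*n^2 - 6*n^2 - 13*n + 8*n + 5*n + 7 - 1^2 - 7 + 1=0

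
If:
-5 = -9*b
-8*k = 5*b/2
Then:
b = 5/9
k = -25/144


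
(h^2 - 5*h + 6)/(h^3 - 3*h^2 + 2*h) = (h - 3)/(h*(h - 1))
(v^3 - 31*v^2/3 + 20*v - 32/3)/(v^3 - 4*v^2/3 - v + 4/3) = (v - 8)/(v + 1)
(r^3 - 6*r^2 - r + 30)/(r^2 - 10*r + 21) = (r^2 - 3*r - 10)/(r - 7)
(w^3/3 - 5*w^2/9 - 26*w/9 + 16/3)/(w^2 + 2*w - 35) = (3*w^3 - 5*w^2 - 26*w + 48)/(9*(w^2 + 2*w - 35))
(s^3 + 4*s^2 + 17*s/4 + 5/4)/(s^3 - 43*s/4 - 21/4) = (2*s^2 + 7*s + 5)/(2*s^2 - s - 21)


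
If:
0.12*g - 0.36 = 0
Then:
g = 3.00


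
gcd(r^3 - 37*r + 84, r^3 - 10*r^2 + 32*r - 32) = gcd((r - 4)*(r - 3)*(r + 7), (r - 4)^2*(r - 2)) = r - 4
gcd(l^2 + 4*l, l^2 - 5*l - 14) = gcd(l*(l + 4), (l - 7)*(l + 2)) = 1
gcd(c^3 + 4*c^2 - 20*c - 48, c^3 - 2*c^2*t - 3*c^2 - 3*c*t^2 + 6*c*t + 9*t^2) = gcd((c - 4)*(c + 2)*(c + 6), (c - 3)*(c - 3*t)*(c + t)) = 1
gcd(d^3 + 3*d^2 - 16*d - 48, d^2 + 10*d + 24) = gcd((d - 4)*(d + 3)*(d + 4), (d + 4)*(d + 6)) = d + 4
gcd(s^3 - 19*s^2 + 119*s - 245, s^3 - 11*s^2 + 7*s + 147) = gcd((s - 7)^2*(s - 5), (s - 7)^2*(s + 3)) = s^2 - 14*s + 49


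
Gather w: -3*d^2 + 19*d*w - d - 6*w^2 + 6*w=-3*d^2 - d - 6*w^2 + w*(19*d + 6)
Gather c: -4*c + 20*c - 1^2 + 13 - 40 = 16*c - 28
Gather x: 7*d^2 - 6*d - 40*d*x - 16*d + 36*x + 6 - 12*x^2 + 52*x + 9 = 7*d^2 - 22*d - 12*x^2 + x*(88 - 40*d) + 15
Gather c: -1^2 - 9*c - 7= -9*c - 8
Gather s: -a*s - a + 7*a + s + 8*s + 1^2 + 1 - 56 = 6*a + s*(9 - a) - 54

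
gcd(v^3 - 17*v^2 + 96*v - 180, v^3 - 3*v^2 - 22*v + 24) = v - 6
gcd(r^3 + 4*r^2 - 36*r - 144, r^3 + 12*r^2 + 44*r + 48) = r^2 + 10*r + 24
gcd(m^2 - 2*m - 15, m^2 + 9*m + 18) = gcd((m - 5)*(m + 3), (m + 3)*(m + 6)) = m + 3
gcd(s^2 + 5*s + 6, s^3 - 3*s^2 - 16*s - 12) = s + 2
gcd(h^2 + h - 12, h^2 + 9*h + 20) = h + 4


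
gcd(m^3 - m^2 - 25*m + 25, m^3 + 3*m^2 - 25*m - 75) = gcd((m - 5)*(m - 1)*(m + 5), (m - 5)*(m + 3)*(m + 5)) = m^2 - 25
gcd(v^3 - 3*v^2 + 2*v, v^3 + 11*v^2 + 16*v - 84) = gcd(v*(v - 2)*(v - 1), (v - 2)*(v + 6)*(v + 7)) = v - 2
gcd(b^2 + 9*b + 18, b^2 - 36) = b + 6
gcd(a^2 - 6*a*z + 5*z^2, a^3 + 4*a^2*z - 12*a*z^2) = 1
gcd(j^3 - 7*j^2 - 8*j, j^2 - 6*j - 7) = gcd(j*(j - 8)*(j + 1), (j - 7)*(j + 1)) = j + 1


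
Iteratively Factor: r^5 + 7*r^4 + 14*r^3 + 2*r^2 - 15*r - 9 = (r + 3)*(r^4 + 4*r^3 + 2*r^2 - 4*r - 3) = (r + 1)*(r + 3)*(r^3 + 3*r^2 - r - 3) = (r - 1)*(r + 1)*(r + 3)*(r^2 + 4*r + 3) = (r - 1)*(r + 1)*(r + 3)^2*(r + 1)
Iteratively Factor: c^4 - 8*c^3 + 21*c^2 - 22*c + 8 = (c - 1)*(c^3 - 7*c^2 + 14*c - 8) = (c - 2)*(c - 1)*(c^2 - 5*c + 4) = (c - 2)*(c - 1)^2*(c - 4)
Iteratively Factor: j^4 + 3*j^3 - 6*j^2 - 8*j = (j + 4)*(j^3 - j^2 - 2*j) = (j + 1)*(j + 4)*(j^2 - 2*j) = (j - 2)*(j + 1)*(j + 4)*(j)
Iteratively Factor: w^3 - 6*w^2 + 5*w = (w - 1)*(w^2 - 5*w) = w*(w - 1)*(w - 5)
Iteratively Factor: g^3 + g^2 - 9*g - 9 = (g + 3)*(g^2 - 2*g - 3) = (g + 1)*(g + 3)*(g - 3)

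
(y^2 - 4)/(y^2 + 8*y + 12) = (y - 2)/(y + 6)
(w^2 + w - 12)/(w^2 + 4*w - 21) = (w + 4)/(w + 7)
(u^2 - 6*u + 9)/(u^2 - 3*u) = (u - 3)/u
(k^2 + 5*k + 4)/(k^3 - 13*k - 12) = (k + 4)/(k^2 - k - 12)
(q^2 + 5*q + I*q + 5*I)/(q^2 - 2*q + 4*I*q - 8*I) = (q^2 + q*(5 + I) + 5*I)/(q^2 + q*(-2 + 4*I) - 8*I)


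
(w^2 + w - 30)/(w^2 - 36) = (w - 5)/(w - 6)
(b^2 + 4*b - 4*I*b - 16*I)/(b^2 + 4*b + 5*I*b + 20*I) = (b - 4*I)/(b + 5*I)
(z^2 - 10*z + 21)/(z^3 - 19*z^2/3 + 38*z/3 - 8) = 3*(z - 7)/(3*z^2 - 10*z + 8)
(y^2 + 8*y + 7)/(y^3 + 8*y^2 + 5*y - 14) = (y + 1)/(y^2 + y - 2)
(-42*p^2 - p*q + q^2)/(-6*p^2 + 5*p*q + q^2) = (7*p - q)/(p - q)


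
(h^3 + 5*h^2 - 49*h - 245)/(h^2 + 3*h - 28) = (h^2 - 2*h - 35)/(h - 4)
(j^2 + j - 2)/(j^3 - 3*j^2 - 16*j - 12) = (j - 1)/(j^2 - 5*j - 6)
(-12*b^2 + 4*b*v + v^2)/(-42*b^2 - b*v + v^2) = (-2*b + v)/(-7*b + v)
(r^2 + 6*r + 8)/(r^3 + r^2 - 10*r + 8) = (r + 2)/(r^2 - 3*r + 2)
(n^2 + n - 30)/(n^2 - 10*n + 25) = (n + 6)/(n - 5)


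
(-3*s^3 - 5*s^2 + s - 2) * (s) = -3*s^4 - 5*s^3 + s^2 - 2*s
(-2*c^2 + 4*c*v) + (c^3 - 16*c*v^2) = c^3 - 2*c^2 - 16*c*v^2 + 4*c*v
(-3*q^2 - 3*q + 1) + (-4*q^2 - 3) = -7*q^2 - 3*q - 2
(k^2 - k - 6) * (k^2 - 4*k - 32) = k^4 - 5*k^3 - 34*k^2 + 56*k + 192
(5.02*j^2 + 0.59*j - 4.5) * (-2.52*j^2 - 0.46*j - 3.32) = -12.6504*j^4 - 3.796*j^3 - 5.5978*j^2 + 0.1112*j + 14.94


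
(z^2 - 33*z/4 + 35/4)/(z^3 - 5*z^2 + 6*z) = (4*z^2 - 33*z + 35)/(4*z*(z^2 - 5*z + 6))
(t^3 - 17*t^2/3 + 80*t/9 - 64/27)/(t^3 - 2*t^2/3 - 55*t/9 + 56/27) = (3*t - 8)/(3*t + 7)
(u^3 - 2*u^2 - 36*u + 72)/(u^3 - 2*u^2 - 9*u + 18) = (u^2 - 36)/(u^2 - 9)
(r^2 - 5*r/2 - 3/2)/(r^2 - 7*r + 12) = (r + 1/2)/(r - 4)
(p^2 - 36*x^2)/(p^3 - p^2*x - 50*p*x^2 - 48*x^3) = (-p + 6*x)/(-p^2 + 7*p*x + 8*x^2)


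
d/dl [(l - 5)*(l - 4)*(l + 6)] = 3*l^2 - 6*l - 34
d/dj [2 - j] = -1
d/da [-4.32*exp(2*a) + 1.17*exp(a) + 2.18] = (1.17 - 8.64*exp(a))*exp(a)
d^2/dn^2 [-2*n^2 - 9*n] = -4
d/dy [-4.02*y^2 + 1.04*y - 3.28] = 1.04 - 8.04*y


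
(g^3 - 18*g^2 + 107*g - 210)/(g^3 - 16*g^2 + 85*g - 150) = (g - 7)/(g - 5)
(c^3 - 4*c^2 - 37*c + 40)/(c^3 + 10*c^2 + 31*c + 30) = (c^2 - 9*c + 8)/(c^2 + 5*c + 6)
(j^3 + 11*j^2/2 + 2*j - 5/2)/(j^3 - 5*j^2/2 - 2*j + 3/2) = (j + 5)/(j - 3)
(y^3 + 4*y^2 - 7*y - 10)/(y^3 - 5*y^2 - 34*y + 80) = (y + 1)/(y - 8)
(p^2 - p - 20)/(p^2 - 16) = (p - 5)/(p - 4)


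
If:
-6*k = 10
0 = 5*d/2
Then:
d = 0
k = -5/3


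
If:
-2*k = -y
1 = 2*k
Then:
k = 1/2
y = 1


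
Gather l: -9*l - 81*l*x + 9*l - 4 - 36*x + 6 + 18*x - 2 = -81*l*x - 18*x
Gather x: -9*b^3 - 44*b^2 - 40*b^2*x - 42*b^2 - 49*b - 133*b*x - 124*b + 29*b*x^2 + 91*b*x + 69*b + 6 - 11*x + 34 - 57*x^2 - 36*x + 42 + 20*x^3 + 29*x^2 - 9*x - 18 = -9*b^3 - 86*b^2 - 104*b + 20*x^3 + x^2*(29*b - 28) + x*(-40*b^2 - 42*b - 56) + 64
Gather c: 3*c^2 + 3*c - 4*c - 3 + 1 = 3*c^2 - c - 2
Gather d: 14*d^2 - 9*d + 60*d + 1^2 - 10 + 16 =14*d^2 + 51*d + 7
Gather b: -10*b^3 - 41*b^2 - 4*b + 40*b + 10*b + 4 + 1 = -10*b^3 - 41*b^2 + 46*b + 5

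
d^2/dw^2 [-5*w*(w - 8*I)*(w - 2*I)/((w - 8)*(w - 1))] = (w^3*(-570 + 900*I) + w^2*(2160 - 2400*I) - 5760*w + 11520 + 6400*I)/(w^6 - 27*w^5 + 267*w^4 - 1161*w^3 + 2136*w^2 - 1728*w + 512)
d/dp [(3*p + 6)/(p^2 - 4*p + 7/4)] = 12*(4*p^2 - 16*p - 8*(p - 2)*(p + 2) + 7)/(4*p^2 - 16*p + 7)^2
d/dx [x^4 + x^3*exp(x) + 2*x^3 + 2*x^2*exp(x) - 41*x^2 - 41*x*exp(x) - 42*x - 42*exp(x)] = x^3*exp(x) + 4*x^3 + 5*x^2*exp(x) + 6*x^2 - 37*x*exp(x) - 82*x - 83*exp(x) - 42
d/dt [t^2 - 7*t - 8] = 2*t - 7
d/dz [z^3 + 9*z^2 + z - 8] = 3*z^2 + 18*z + 1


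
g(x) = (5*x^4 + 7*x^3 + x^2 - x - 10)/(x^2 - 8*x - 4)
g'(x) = (8 - 2*x)*(5*x^4 + 7*x^3 + x^2 - x - 10)/(x^2 - 8*x - 4)^2 + (20*x^3 + 21*x^2 + 2*x - 1)/(x^2 - 8*x - 4) = (10*x^5 - 113*x^4 - 192*x^3 - 91*x^2 + 12*x - 76)/(x^4 - 16*x^3 + 56*x^2 + 64*x + 16)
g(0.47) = 1.23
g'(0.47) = -2.04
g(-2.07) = 1.55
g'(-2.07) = -4.38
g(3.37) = -46.46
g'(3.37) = -48.52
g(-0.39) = 13.40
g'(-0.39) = -162.00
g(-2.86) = 6.35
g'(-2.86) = -7.97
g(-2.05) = 1.46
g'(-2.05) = -4.31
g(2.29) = -12.56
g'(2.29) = -18.21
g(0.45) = 1.27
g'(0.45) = -2.03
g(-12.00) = 388.69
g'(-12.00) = -81.03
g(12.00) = 2634.05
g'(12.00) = -103.13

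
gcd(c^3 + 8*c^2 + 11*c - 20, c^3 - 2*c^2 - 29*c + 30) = c^2 + 4*c - 5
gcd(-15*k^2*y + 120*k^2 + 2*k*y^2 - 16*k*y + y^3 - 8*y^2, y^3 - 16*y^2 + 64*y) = y - 8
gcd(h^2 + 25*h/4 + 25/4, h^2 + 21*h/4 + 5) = h + 5/4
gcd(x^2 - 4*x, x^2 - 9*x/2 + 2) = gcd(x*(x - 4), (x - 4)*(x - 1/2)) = x - 4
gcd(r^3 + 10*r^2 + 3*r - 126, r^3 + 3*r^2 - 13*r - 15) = r - 3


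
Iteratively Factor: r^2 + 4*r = (r)*(r + 4)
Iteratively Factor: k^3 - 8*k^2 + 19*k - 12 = (k - 4)*(k^2 - 4*k + 3) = (k - 4)*(k - 3)*(k - 1)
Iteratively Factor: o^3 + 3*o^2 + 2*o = (o)*(o^2 + 3*o + 2) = o*(o + 1)*(o + 2)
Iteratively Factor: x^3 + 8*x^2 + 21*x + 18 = (x + 3)*(x^2 + 5*x + 6) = (x + 3)^2*(x + 2)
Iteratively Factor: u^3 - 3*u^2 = (u)*(u^2 - 3*u) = u*(u - 3)*(u)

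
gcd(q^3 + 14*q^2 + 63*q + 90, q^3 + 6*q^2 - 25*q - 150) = q^2 + 11*q + 30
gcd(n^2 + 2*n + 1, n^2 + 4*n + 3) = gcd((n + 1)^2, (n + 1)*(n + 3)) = n + 1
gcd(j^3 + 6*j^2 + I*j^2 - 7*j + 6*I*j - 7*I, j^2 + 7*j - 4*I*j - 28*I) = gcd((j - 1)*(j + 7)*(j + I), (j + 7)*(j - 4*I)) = j + 7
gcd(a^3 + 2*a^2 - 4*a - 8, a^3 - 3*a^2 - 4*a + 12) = a^2 - 4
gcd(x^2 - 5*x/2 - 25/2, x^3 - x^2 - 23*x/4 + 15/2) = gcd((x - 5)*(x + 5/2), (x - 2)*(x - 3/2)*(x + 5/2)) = x + 5/2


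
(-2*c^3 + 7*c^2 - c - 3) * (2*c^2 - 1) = -4*c^5 + 14*c^4 - 13*c^2 + c + 3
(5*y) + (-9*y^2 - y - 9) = -9*y^2 + 4*y - 9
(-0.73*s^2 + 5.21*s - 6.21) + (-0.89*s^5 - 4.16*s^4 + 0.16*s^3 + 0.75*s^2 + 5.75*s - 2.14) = -0.89*s^5 - 4.16*s^4 + 0.16*s^3 + 0.02*s^2 + 10.96*s - 8.35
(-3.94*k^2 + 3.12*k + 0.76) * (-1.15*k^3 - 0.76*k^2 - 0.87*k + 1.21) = 4.531*k^5 - 0.593599999999999*k^4 + 0.1826*k^3 - 8.0594*k^2 + 3.114*k + 0.9196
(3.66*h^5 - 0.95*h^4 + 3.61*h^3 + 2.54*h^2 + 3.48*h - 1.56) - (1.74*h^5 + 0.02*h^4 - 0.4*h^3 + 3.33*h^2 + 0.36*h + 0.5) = 1.92*h^5 - 0.97*h^4 + 4.01*h^3 - 0.79*h^2 + 3.12*h - 2.06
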